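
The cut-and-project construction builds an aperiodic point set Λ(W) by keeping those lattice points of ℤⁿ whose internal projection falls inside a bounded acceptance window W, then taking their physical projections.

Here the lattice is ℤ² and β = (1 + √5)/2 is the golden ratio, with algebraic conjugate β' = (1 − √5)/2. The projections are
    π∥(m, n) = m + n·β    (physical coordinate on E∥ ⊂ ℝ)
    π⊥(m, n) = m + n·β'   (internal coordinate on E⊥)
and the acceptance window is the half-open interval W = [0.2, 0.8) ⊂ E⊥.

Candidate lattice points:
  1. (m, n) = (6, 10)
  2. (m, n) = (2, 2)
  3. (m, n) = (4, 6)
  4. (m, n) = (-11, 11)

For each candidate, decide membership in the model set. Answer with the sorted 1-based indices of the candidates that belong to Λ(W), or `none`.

Compute β' = (1−√5)/2 = -0.61803, so π⊥(m,n) = m -0.61803·n.
candidate 1: (m,n)=(6,10) → π∥ = 6+10·β ≈ 22.18034, π⊥ = 6+10·β' ≈ -0.18034 ∉ [0.2, 0.8) ⇒ out
candidate 2: (m,n)=(2,2) → π∥ = 2+2·β ≈ 5.23607, π⊥ = 2+2·β' ≈ 0.76393 ∈ [0.2, 0.8) ⇒ IN Λ
candidate 3: (m,n)=(4,6) → π∥ = 4+6·β ≈ 13.70820, π⊥ = 4+6·β' ≈ 0.29180 ∈ [0.2, 0.8) ⇒ IN Λ
candidate 4: (m,n)=(-11,11) → π∥ = -11+11·β ≈ 6.79837, π⊥ = -11+11·β' ≈ -17.79837 ∉ [0.2, 0.8) ⇒ out

2, 3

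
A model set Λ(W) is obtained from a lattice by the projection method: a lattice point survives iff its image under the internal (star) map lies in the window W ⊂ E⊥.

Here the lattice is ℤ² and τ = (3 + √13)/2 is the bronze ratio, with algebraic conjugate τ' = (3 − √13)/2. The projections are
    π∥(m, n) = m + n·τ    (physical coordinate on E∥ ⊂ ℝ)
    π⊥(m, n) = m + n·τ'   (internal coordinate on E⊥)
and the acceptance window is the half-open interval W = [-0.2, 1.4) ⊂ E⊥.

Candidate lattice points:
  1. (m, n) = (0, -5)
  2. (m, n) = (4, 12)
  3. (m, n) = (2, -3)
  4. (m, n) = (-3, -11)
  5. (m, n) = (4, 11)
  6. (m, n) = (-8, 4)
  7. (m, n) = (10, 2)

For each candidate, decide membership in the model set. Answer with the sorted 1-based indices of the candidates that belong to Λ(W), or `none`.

τ' = (3−√13)/2 ≈ -0.30278.
#1 (0,-5): internal coord 0 + (-5)·τ' = +1.51388; +1.51388 ∉ [-0.2, 1.4) → out
#2 (4,12): internal coord 4 + (12)·τ' = +0.36669; +0.36669 ∈ [-0.2, 1.4) → IN Λ
#3 (2,-3): internal coord 2 + (-3)·τ' = +2.90833; +2.90833 ∉ [-0.2, 1.4) → out
#4 (-3,-11): internal coord -3 + (-11)·τ' = +0.33053; +0.33053 ∈ [-0.2, 1.4) → IN Λ
#5 (4,11): internal coord 4 + (11)·τ' = +0.66947; +0.66947 ∈ [-0.2, 1.4) → IN Λ
#6 (-8,4): internal coord -8 + (4)·τ' = -9.21110; -9.21110 ∉ [-0.2, 1.4) → out
#7 (10,2): internal coord 10 + (2)·τ' = +9.39445; +9.39445 ∉ [-0.2, 1.4) → out

2, 4, 5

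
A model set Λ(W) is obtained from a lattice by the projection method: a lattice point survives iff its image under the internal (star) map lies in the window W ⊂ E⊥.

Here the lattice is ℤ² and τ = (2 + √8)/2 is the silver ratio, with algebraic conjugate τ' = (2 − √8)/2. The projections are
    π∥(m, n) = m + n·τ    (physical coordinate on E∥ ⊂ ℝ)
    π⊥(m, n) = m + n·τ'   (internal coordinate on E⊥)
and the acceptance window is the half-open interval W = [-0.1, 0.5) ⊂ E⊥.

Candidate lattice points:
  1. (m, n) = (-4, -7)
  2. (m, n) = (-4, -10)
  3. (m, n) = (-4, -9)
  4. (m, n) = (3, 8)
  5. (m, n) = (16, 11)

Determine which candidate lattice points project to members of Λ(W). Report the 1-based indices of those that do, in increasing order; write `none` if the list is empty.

2

τ' = (2−√8)/2 ≈ -0.414214.
[1] lift (-4,-7): star map gives -1.100505; window check -0.1 ≤ -1.100505 < 0.5 is false → out
[2] lift (-4,-10): star map gives 0.142136; window check -0.1 ≤ 0.142136 < 0.5 is true → IN Λ
[3] lift (-4,-9): star map gives -0.272078; window check -0.1 ≤ -0.272078 < 0.5 is false → out
[4] lift (3,8): star map gives -0.313708; window check -0.1 ≤ -0.313708 < 0.5 is false → out
[5] lift (16,11): star map gives 11.443651; window check -0.1 ≤ 11.443651 < 0.5 is false → out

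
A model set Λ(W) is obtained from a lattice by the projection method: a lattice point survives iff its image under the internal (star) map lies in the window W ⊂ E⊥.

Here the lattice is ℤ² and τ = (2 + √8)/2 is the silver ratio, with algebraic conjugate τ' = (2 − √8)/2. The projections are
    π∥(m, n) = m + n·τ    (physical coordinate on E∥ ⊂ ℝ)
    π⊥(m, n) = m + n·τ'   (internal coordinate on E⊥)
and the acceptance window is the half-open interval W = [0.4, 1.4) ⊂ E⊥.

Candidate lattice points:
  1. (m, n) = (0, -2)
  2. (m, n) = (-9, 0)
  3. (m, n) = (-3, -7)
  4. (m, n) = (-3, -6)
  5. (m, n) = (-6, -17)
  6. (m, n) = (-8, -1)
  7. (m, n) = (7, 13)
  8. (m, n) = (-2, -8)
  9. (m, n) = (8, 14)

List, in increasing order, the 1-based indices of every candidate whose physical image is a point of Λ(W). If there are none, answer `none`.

Compute τ' = (2−√8)/2 = -0.4142, so π⊥(m,n) = m -0.4142·n.
candidate 1: (m,n)=(0,-2) → π∥ = 0-2·τ ≈ -4.8284, π⊥ = 0-2·τ' ≈ 0.8284 ∈ [0.4, 1.4) ⇒ IN Λ
candidate 2: (m,n)=(-9,0) → π∥ = -9+0·τ ≈ -9.0000, π⊥ = -9+0·τ' ≈ -9.0000 ∉ [0.4, 1.4) ⇒ out
candidate 3: (m,n)=(-3,-7) → π∥ = -3-7·τ ≈ -19.8995, π⊥ = -3-7·τ' ≈ -0.1005 ∉ [0.4, 1.4) ⇒ out
candidate 4: (m,n)=(-3,-6) → π∥ = -3-6·τ ≈ -17.4853, π⊥ = -3-6·τ' ≈ -0.5147 ∉ [0.4, 1.4) ⇒ out
candidate 5: (m,n)=(-6,-17) → π∥ = -6-17·τ ≈ -47.0416, π⊥ = -6-17·τ' ≈ 1.0416 ∈ [0.4, 1.4) ⇒ IN Λ
candidate 6: (m,n)=(-8,-1) → π∥ = -8-1·τ ≈ -10.4142, π⊥ = -8-1·τ' ≈ -7.5858 ∉ [0.4, 1.4) ⇒ out
candidate 7: (m,n)=(7,13) → π∥ = 7+13·τ ≈ 38.3848, π⊥ = 7+13·τ' ≈ 1.6152 ∉ [0.4, 1.4) ⇒ out
candidate 8: (m,n)=(-2,-8) → π∥ = -2-8·τ ≈ -21.3137, π⊥ = -2-8·τ' ≈ 1.3137 ∈ [0.4, 1.4) ⇒ IN Λ
candidate 9: (m,n)=(8,14) → π∥ = 8+14·τ ≈ 41.7990, π⊥ = 8+14·τ' ≈ 2.2010 ∉ [0.4, 1.4) ⇒ out

1, 5, 8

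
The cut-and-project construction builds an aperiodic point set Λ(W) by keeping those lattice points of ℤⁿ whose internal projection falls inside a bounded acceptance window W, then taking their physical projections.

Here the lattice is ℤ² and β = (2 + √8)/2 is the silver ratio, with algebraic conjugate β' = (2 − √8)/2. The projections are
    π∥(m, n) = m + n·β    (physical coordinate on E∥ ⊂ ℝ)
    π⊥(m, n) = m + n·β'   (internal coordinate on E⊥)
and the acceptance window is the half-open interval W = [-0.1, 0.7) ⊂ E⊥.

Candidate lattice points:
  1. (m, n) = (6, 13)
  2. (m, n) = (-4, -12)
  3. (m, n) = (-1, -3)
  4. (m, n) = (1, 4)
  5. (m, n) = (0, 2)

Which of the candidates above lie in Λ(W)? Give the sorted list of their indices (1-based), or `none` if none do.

1, 3

Compute β' = (2−√8)/2 = -0.414214, so π⊥(m,n) = m -0.414214·n.
candidate 1: (m,n)=(6,13) → π∥ = 6+13·β ≈ 37.384776, π⊥ = 6+13·β' ≈ 0.615224 ∈ [-0.1, 0.7) ⇒ IN Λ
candidate 2: (m,n)=(-4,-12) → π∥ = -4-12·β ≈ -32.970563, π⊥ = -4-12·β' ≈ 0.970563 ∉ [-0.1, 0.7) ⇒ out
candidate 3: (m,n)=(-1,-3) → π∥ = -1-3·β ≈ -8.242641, π⊥ = -1-3·β' ≈ 0.242641 ∈ [-0.1, 0.7) ⇒ IN Λ
candidate 4: (m,n)=(1,4) → π∥ = 1+4·β ≈ 10.656854, π⊥ = 1+4·β' ≈ -0.656854 ∉ [-0.1, 0.7) ⇒ out
candidate 5: (m,n)=(0,2) → π∥ = 0+2·β ≈ 4.828427, π⊥ = 0+2·β' ≈ -0.828427 ∉ [-0.1, 0.7) ⇒ out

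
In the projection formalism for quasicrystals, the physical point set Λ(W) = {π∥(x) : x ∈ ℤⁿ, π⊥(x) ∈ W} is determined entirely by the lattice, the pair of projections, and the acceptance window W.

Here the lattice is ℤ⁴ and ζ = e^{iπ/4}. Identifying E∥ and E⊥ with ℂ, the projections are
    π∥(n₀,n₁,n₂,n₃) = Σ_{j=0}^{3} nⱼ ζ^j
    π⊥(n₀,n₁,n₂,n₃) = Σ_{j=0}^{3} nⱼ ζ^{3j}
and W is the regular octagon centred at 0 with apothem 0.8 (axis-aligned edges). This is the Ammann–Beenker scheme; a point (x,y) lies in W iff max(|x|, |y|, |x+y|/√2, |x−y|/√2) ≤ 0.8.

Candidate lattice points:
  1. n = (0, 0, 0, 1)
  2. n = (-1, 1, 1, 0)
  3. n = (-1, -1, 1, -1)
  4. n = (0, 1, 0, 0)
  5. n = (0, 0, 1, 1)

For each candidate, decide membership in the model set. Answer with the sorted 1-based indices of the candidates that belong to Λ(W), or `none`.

Internal map: ζ^{3j} for j=0..3 gives (1,0), (−√2/2,√2/2), (0,−1), (√2/2,√2/2).
#1 (0, 0, 0, 1): internal (0.7071, 0.7071); octagon support 1.0000 vs apothem 0.8 → ∉ W
#2 (-1, 1, 1, 0): internal (-1.7071, -0.2929); octagon support 1.7071 vs apothem 0.8 → ∉ W
#3 (-1, -1, 1, -1): internal (-1.0000, -2.4142); octagon support 2.4142 vs apothem 0.8 → ∉ W
#4 (0, 1, 0, 0): internal (-0.7071, 0.7071); octagon support 1.0000 vs apothem 0.8 → ∉ W
#5 (0, 0, 1, 1): internal (0.7071, -0.2929); octagon support 0.7071 vs apothem 0.8 → ∈ W

5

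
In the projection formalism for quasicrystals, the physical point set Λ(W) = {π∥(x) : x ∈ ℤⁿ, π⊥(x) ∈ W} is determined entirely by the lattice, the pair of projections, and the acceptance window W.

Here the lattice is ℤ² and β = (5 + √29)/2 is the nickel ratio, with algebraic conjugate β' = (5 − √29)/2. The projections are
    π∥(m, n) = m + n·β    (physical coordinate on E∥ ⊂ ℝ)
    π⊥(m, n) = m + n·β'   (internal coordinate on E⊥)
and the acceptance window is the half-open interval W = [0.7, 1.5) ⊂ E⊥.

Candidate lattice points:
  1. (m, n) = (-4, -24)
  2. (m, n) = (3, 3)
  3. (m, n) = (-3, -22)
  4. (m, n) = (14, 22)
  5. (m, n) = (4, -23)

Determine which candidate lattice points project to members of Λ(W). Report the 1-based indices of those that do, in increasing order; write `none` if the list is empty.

β' = (5−√29)/2 ≈ -0.1926.
#1 (-4,-24): internal coord -4 + (-24)·β' = +0.6220; +0.6220 ∉ [0.7, 1.5) → out
#2 (3,3): internal coord 3 + (3)·β' = +2.4223; +2.4223 ∉ [0.7, 1.5) → out
#3 (-3,-22): internal coord -3 + (-22)·β' = +1.2368; +1.2368 ∈ [0.7, 1.5) → IN Λ
#4 (14,22): internal coord 14 + (22)·β' = +9.7632; +9.7632 ∉ [0.7, 1.5) → out
#5 (4,-23): internal coord 4 + (-23)·β' = +8.4294; +8.4294 ∉ [0.7, 1.5) → out

3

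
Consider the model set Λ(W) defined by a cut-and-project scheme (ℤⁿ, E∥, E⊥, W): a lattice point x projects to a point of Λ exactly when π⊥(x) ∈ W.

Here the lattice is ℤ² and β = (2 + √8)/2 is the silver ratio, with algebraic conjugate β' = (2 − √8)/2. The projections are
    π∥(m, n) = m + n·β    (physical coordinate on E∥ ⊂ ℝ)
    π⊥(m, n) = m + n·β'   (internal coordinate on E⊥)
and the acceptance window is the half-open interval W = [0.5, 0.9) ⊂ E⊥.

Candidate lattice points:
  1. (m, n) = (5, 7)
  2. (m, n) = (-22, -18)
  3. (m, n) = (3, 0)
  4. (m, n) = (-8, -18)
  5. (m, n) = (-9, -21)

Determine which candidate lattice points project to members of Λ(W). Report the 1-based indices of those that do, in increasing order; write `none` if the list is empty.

none

Compute β' = (2−√8)/2 = -0.41421, so π⊥(m,n) = m -0.41421·n.
[1] lift (5,7): star map gives 2.10051; window check 0.5 ≤ 2.10051 < 0.9 is false → out
[2] lift (-22,-18): star map gives -14.54416; window check 0.5 ≤ -14.54416 < 0.9 is false → out
[3] lift (3,0): star map gives 3.00000; window check 0.5 ≤ 3.00000 < 0.9 is false → out
[4] lift (-8,-18): star map gives -0.54416; window check 0.5 ≤ -0.54416 < 0.9 is false → out
[5] lift (-9,-21): star map gives -0.30152; window check 0.5 ≤ -0.30152 < 0.9 is false → out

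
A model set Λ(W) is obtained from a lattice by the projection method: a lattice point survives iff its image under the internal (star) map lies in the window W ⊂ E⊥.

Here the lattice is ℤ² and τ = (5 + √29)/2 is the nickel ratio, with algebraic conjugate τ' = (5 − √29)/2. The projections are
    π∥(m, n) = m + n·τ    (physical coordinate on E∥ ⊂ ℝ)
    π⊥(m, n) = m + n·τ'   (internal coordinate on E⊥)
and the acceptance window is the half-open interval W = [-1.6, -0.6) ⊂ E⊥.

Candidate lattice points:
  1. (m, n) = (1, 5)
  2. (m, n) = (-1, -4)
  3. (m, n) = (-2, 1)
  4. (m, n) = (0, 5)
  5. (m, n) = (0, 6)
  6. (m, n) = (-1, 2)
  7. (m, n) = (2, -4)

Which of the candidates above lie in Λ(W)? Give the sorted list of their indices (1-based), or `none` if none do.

4, 5, 6

Numerically τ ≈ 5.19258 and τ' = −1/τ ≈ -0.19258.
candidate 1: (m,n)=(1,5) → π∥ = 1+5·τ ≈ 26.96291, π⊥ = 1+5·τ' ≈ 0.03709 ∉ [-1.6, -0.6) ⇒ out
candidate 2: (m,n)=(-1,-4) → π∥ = -1-4·τ ≈ -21.77033, π⊥ = -1-4·τ' ≈ -0.22967 ∉ [-1.6, -0.6) ⇒ out
candidate 3: (m,n)=(-2,1) → π∥ = -2+1·τ ≈ 3.19258, π⊥ = -2+1·τ' ≈ -2.19258 ∉ [-1.6, -0.6) ⇒ out
candidate 4: (m,n)=(0,5) → π∥ = 0+5·τ ≈ 25.96291, π⊥ = 0+5·τ' ≈ -0.96291 ∈ [-1.6, -0.6) ⇒ IN Λ
candidate 5: (m,n)=(0,6) → π∥ = 0+6·τ ≈ 31.15549, π⊥ = 0+6·τ' ≈ -1.15549 ∈ [-1.6, -0.6) ⇒ IN Λ
candidate 6: (m,n)=(-1,2) → π∥ = -1+2·τ ≈ 9.38516, π⊥ = -1+2·τ' ≈ -1.38516 ∈ [-1.6, -0.6) ⇒ IN Λ
candidate 7: (m,n)=(2,-4) → π∥ = 2-4·τ ≈ -18.77033, π⊥ = 2-4·τ' ≈ 2.77033 ∉ [-1.6, -0.6) ⇒ out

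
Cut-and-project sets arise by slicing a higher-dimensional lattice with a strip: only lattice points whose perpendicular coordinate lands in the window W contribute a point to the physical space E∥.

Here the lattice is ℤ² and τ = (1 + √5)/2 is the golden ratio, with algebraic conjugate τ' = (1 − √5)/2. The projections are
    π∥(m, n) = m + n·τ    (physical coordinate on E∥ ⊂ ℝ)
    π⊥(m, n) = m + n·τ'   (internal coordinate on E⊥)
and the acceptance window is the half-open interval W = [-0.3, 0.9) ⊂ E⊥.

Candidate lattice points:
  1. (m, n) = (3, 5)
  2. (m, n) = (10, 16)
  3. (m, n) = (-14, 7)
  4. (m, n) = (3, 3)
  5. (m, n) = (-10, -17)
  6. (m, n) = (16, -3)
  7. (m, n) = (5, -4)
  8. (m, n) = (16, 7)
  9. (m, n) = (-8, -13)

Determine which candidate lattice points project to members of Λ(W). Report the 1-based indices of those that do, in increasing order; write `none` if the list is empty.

Numerically τ ≈ 1.6180 and τ' = −1/τ ≈ -0.6180.
candidate 1: (m,n)=(3,5) → π∥ = 3+5·τ ≈ 11.0902, π⊥ = 3+5·τ' ≈ -0.0902 ∈ [-0.3, 0.9) ⇒ IN Λ
candidate 2: (m,n)=(10,16) → π∥ = 10+16·τ ≈ 35.8885, π⊥ = 10+16·τ' ≈ 0.1115 ∈ [-0.3, 0.9) ⇒ IN Λ
candidate 3: (m,n)=(-14,7) → π∥ = -14+7·τ ≈ -2.6738, π⊥ = -14+7·τ' ≈ -18.3262 ∉ [-0.3, 0.9) ⇒ out
candidate 4: (m,n)=(3,3) → π∥ = 3+3·τ ≈ 7.8541, π⊥ = 3+3·τ' ≈ 1.1459 ∉ [-0.3, 0.9) ⇒ out
candidate 5: (m,n)=(-10,-17) → π∥ = -10-17·τ ≈ -37.5066, π⊥ = -10-17·τ' ≈ 0.5066 ∈ [-0.3, 0.9) ⇒ IN Λ
candidate 6: (m,n)=(16,-3) → π∥ = 16-3·τ ≈ 11.1459, π⊥ = 16-3·τ' ≈ 17.8541 ∉ [-0.3, 0.9) ⇒ out
candidate 7: (m,n)=(5,-4) → π∥ = 5-4·τ ≈ -1.4721, π⊥ = 5-4·τ' ≈ 7.4721 ∉ [-0.3, 0.9) ⇒ out
candidate 8: (m,n)=(16,7) → π∥ = 16+7·τ ≈ 27.3262, π⊥ = 16+7·τ' ≈ 11.6738 ∉ [-0.3, 0.9) ⇒ out
candidate 9: (m,n)=(-8,-13) → π∥ = -8-13·τ ≈ -29.0344, π⊥ = -8-13·τ' ≈ 0.0344 ∈ [-0.3, 0.9) ⇒ IN Λ

1, 2, 5, 9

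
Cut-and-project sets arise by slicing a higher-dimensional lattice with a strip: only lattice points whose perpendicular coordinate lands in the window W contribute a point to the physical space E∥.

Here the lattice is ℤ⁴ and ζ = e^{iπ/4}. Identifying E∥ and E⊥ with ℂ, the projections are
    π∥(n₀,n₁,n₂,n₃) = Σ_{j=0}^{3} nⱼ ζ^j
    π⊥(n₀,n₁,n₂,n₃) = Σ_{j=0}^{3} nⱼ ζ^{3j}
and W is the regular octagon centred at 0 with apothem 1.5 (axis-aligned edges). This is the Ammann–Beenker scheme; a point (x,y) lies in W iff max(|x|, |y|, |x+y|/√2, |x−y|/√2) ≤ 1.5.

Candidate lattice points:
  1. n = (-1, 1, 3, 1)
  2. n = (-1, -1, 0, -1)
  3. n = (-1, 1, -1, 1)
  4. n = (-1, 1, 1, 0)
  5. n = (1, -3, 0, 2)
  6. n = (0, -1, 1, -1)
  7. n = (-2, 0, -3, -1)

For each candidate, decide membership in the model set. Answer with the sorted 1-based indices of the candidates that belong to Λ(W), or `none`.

Internal map: ζ^{3j} for j=0..3 gives (1,0), (−√2/2,√2/2), (0,−1), (√2/2,√2/2).
candidate 1: n = (-1, 1, 3, 1) → π⊥ ≈ (-1.00000, -1.58579); max(|x|,|y|,|x±y|/√2) = 1.82843 > 1.5 ⇒ ∉ W
candidate 2: n = (-1, -1, 0, -1) → π⊥ ≈ (-1.00000, -1.41421); max(|x|,|y|,|x±y|/√2) = 1.70711 > 1.5 ⇒ ∉ W
candidate 3: n = (-1, 1, -1, 1) → π⊥ ≈ (-1.00000, +2.41421); max(|x|,|y|,|x±y|/√2) = 2.41421 > 1.5 ⇒ ∉ W
candidate 4: n = (-1, 1, 1, 0) → π⊥ ≈ (-1.70711, -0.29289); max(|x|,|y|,|x±y|/√2) = 1.70711 > 1.5 ⇒ ∉ W
candidate 5: n = (1, -3, 0, 2) → π⊥ ≈ (+4.53553, -0.70711); max(|x|,|y|,|x±y|/√2) = 4.53553 > 1.5 ⇒ ∉ W
candidate 6: n = (0, -1, 1, -1) → π⊥ ≈ (+0.00000, -2.41421); max(|x|,|y|,|x±y|/√2) = 2.41421 > 1.5 ⇒ ∉ W
candidate 7: n = (-2, 0, -3, -1) → π⊥ ≈ (-2.70711, +2.29289); max(|x|,|y|,|x±y|/√2) = 3.53553 > 1.5 ⇒ ∉ W

none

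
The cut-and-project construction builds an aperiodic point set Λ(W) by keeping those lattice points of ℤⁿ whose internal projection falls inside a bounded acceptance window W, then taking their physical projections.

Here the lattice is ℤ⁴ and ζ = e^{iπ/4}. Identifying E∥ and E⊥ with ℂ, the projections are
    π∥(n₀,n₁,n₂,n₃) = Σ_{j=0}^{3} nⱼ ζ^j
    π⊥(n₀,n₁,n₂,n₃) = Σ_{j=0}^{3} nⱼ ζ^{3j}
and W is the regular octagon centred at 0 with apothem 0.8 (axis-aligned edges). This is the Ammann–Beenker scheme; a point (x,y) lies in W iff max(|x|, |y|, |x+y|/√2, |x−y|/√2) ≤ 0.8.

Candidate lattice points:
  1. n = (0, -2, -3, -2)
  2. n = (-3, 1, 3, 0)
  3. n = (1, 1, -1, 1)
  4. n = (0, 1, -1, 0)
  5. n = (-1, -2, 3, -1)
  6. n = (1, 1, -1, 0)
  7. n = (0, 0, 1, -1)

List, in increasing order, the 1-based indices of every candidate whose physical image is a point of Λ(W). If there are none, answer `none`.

With ζ = e^{iπ/4} the internal vectors are ζ^0,ζ^3,ζ^6,ζ^9.
#1 (0, -2, -3, -2): internal (0.00000, 0.17157); octagon support 0.17157 vs apothem 0.8 → ∈ W
#2 (-3, 1, 3, 0): internal (-3.70711, -2.29289); octagon support 4.24264 vs apothem 0.8 → ∉ W
#3 (1, 1, -1, 1): internal (1.00000, 2.41421); octagon support 2.41421 vs apothem 0.8 → ∉ W
#4 (0, 1, -1, 0): internal (-0.70711, 1.70711); octagon support 1.70711 vs apothem 0.8 → ∉ W
#5 (-1, -2, 3, -1): internal (-0.29289, -5.12132); octagon support 5.12132 vs apothem 0.8 → ∉ W
#6 (1, 1, -1, 0): internal (0.29289, 1.70711); octagon support 1.70711 vs apothem 0.8 → ∉ W
#7 (0, 0, 1, -1): internal (-0.70711, -1.70711); octagon support 1.70711 vs apothem 0.8 → ∉ W

1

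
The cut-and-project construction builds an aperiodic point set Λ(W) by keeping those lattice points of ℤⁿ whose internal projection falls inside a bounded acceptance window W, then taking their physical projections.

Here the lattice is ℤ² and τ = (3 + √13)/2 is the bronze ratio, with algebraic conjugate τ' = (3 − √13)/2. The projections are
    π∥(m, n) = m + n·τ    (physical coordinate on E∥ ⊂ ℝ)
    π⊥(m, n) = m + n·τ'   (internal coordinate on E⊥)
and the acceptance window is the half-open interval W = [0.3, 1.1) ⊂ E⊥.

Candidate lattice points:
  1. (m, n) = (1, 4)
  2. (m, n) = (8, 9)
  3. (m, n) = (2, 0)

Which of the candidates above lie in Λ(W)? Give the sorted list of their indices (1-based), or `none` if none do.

none

Compute τ' = (3−√13)/2 = -0.30278, so π⊥(m,n) = m -0.30278·n.
candidate 1: (m,n)=(1,4) → π∥ = 1+4·τ ≈ 14.21110, π⊥ = 1+4·τ' ≈ -0.21110 ∉ [0.3, 1.1) ⇒ out
candidate 2: (m,n)=(8,9) → π∥ = 8+9·τ ≈ 37.72498, π⊥ = 8+9·τ' ≈ 5.27502 ∉ [0.3, 1.1) ⇒ out
candidate 3: (m,n)=(2,0) → π∥ = 2+0·τ ≈ 2.00000, π⊥ = 2+0·τ' ≈ 2.00000 ∉ [0.3, 1.1) ⇒ out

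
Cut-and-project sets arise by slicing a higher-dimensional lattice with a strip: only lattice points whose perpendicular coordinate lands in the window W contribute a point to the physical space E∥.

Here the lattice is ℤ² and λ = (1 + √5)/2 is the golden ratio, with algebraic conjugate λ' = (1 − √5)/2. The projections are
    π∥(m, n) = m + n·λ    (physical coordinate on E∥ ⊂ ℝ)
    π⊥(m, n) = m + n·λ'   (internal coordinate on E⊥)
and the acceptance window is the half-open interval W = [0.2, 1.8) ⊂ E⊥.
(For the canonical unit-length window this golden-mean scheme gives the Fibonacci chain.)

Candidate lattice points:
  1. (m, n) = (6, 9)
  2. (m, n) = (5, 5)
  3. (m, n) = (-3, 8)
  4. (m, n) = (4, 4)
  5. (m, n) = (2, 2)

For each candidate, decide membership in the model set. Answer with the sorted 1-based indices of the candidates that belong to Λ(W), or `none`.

1, 4, 5

Compute λ' = (1−√5)/2 = -0.618034, so π⊥(m,n) = m -0.618034·n.
#1 (6,9): internal coord 6 + (9)·λ' = +0.437694; +0.437694 ∈ [0.2, 1.8) → IN Λ
#2 (5,5): internal coord 5 + (5)·λ' = +1.909830; +1.909830 ∉ [0.2, 1.8) → out
#3 (-3,8): internal coord -3 + (8)·λ' = -7.944272; -7.944272 ∉ [0.2, 1.8) → out
#4 (4,4): internal coord 4 + (4)·λ' = +1.527864; +1.527864 ∈ [0.2, 1.8) → IN Λ
#5 (2,2): internal coord 2 + (2)·λ' = +0.763932; +0.763932 ∈ [0.2, 1.8) → IN Λ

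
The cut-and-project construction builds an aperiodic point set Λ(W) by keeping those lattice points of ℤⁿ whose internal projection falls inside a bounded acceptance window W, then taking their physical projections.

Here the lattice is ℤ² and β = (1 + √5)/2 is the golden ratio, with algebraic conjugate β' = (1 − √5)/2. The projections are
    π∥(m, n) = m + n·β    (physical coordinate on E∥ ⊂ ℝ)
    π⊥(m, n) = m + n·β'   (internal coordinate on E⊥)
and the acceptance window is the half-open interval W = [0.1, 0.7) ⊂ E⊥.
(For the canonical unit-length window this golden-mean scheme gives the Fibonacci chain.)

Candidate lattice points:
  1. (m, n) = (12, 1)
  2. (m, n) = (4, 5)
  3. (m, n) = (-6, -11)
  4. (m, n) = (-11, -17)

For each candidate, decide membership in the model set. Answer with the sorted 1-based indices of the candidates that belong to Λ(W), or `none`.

none

β' = (1−√5)/2 ≈ -0.6180.
#1 (12,1): internal coord 12 + (1)·β' = +11.3820; +11.3820 ∉ [0.1, 0.7) → out
#2 (4,5): internal coord 4 + (5)·β' = +0.9098; +0.9098 ∉ [0.1, 0.7) → out
#3 (-6,-11): internal coord -6 + (-11)·β' = +0.7984; +0.7984 ∉ [0.1, 0.7) → out
#4 (-11,-17): internal coord -11 + (-17)·β' = -0.4934; -0.4934 ∉ [0.1, 0.7) → out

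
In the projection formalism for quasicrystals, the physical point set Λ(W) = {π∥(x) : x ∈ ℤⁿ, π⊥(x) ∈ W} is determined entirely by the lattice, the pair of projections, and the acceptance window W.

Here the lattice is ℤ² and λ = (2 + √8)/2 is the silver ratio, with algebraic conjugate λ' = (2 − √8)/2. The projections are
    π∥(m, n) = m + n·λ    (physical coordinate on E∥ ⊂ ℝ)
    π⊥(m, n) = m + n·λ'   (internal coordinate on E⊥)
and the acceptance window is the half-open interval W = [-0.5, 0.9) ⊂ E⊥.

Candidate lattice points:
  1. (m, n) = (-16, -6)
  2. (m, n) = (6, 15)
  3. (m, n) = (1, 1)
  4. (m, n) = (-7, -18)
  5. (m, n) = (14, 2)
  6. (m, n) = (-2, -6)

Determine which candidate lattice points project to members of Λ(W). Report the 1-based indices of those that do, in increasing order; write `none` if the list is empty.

λ' = (2−√8)/2 ≈ -0.414214.
#1 (-16,-6): internal coord -16 + (-6)·λ' = -13.514719; -13.514719 ∉ [-0.5, 0.9) → out
#2 (6,15): internal coord 6 + (15)·λ' = -0.213203; -0.213203 ∈ [-0.5, 0.9) → IN Λ
#3 (1,1): internal coord 1 + (1)·λ' = +0.585786; +0.585786 ∈ [-0.5, 0.9) → IN Λ
#4 (-7,-18): internal coord -7 + (-18)·λ' = +0.455844; +0.455844 ∈ [-0.5, 0.9) → IN Λ
#5 (14,2): internal coord 14 + (2)·λ' = +13.171573; +13.171573 ∉ [-0.5, 0.9) → out
#6 (-2,-6): internal coord -2 + (-6)·λ' = +0.485281; +0.485281 ∈ [-0.5, 0.9) → IN Λ

2, 3, 4, 6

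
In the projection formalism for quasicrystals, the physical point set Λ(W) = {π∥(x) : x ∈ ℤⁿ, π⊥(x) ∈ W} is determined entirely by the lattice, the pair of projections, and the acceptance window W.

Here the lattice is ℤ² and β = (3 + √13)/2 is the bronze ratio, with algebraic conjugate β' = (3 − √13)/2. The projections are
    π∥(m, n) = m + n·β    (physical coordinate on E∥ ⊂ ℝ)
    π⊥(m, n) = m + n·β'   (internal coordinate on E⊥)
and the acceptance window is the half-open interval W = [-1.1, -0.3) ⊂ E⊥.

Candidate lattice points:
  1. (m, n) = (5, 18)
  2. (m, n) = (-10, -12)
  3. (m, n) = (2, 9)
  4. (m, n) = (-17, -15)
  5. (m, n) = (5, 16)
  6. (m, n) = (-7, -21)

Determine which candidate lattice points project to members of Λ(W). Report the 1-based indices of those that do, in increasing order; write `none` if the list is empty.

1, 3, 6

Compute β' = (3−√13)/2 = -0.30278, so π⊥(m,n) = m -0.30278·n.
[1] lift (5,18): star map gives -0.44996; window check -1.1 ≤ -0.44996 < -0.3 is true → IN Λ
[2] lift (-10,-12): star map gives -6.36669; window check -1.1 ≤ -6.36669 < -0.3 is false → out
[3] lift (2,9): star map gives -0.72498; window check -1.1 ≤ -0.72498 < -0.3 is true → IN Λ
[4] lift (-17,-15): star map gives -12.45837; window check -1.1 ≤ -12.45837 < -0.3 is false → out
[5] lift (5,16): star map gives 0.15559; window check -1.1 ≤ 0.15559 < -0.3 is false → out
[6] lift (-7,-21): star map gives -0.64171; window check -1.1 ≤ -0.64171 < -0.3 is true → IN Λ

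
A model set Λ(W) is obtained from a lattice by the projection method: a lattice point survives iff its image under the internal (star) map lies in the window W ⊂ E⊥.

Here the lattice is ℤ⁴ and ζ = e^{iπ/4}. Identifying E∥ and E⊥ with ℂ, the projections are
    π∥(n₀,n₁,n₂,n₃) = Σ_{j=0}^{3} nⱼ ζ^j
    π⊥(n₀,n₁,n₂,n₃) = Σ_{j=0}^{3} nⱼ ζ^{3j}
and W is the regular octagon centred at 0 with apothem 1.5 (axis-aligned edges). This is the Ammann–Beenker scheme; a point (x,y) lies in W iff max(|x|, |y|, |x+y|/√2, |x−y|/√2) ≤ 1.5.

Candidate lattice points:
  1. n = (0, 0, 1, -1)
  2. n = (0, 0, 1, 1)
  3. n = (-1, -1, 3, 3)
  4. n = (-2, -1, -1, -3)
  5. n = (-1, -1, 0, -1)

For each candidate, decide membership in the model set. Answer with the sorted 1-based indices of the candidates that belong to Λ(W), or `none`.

2

π⊥(n) = n₀ + n₁ζ³ + n₂ζ⁶ + n₃ζ⁹ where ζ = e^{iπ/4}.
#1 (0, 0, 1, -1): internal (-0.707107, -1.707107); octagon support 1.707107 vs apothem 1.5 → ∉ W
#2 (0, 0, 1, 1): internal (0.707107, -0.292893); octagon support 0.707107 vs apothem 1.5 → ∈ W
#3 (-1, -1, 3, 3): internal (1.828427, -1.585786); octagon support 2.414214 vs apothem 1.5 → ∉ W
#4 (-2, -1, -1, -3): internal (-3.414214, -1.828427); octagon support 3.707107 vs apothem 1.5 → ∉ W
#5 (-1, -1, 0, -1): internal (-1.000000, -1.414214); octagon support 1.707107 vs apothem 1.5 → ∉ W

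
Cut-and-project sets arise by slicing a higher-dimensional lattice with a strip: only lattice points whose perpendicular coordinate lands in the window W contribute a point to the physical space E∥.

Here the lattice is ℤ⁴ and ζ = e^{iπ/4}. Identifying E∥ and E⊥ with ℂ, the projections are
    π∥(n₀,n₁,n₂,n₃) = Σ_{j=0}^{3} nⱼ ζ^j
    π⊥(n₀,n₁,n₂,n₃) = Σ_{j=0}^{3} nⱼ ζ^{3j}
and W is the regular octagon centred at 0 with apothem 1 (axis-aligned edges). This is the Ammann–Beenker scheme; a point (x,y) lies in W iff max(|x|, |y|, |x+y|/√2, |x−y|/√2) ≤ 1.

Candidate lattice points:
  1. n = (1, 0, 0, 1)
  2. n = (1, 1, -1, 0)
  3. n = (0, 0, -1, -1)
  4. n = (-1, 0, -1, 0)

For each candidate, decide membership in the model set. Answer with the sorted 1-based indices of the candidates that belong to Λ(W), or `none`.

With ζ = e^{iπ/4} the internal vectors are ζ^0,ζ^3,ζ^6,ζ^9.
candidate 1: n = (1, 0, 0, 1) → π⊥ ≈ (+1.7071, +0.7071); max(|x|,|y|,|x±y|/√2) = 1.7071 > 1 ⇒ ∉ W
candidate 2: n = (1, 1, -1, 0) → π⊥ ≈ (+0.2929, +1.7071); max(|x|,|y|,|x±y|/√2) = 1.7071 > 1 ⇒ ∉ W
candidate 3: n = (0, 0, -1, -1) → π⊥ ≈ (-0.7071, +0.2929); max(|x|,|y|,|x±y|/√2) = 0.7071 ≤ 1 ⇒ ∈ W
candidate 4: n = (-1, 0, -1, 0) → π⊥ ≈ (-1.0000, +1.0000); max(|x|,|y|,|x±y|/√2) = 1.4142 > 1 ⇒ ∉ W

3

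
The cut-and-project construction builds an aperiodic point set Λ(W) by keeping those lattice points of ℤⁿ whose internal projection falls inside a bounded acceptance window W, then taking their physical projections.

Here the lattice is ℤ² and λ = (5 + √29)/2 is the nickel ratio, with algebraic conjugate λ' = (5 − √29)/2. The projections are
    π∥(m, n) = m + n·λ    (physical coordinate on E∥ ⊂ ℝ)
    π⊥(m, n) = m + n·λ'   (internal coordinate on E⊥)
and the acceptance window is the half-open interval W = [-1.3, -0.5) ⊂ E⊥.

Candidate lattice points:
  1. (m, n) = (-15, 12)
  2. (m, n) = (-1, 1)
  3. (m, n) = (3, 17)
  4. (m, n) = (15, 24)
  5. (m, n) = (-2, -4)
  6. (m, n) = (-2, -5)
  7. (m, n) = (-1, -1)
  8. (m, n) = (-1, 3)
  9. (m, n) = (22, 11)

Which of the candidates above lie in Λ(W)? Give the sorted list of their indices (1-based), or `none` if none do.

2, 5, 6, 7

λ' = (5−√29)/2 ≈ -0.1926.
#1 (-15,12): internal coord -15 + (12)·λ' = -17.3110; -17.3110 ∉ [-1.3, -0.5) → out
#2 (-1,1): internal coord -1 + (1)·λ' = -1.1926; -1.1926 ∈ [-1.3, -0.5) → IN Λ
#3 (3,17): internal coord 3 + (17)·λ' = -0.2739; -0.2739 ∉ [-1.3, -0.5) → out
#4 (15,24): internal coord 15 + (24)·λ' = +10.3780; +10.3780 ∉ [-1.3, -0.5) → out
#5 (-2,-4): internal coord -2 + (-4)·λ' = -1.2297; -1.2297 ∈ [-1.3, -0.5) → IN Λ
#6 (-2,-5): internal coord -2 + (-5)·λ' = -1.0371; -1.0371 ∈ [-1.3, -0.5) → IN Λ
#7 (-1,-1): internal coord -1 + (-1)·λ' = -0.8074; -0.8074 ∈ [-1.3, -0.5) → IN Λ
#8 (-1,3): internal coord -1 + (3)·λ' = -1.5777; -1.5777 ∉ [-1.3, -0.5) → out
#9 (22,11): internal coord 22 + (11)·λ' = +19.8816; +19.8816 ∉ [-1.3, -0.5) → out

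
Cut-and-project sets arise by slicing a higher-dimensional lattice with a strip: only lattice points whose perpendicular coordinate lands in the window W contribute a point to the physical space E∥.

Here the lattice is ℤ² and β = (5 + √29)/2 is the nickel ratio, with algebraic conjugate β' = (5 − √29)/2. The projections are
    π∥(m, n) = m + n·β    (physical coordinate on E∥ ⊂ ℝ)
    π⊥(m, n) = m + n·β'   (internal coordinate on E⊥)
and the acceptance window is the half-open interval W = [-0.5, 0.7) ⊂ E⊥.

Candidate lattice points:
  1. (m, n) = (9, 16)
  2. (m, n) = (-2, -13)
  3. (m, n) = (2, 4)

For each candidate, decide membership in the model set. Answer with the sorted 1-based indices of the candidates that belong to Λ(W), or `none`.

Compute β' = (5−√29)/2 = -0.19258, so π⊥(m,n) = m -0.19258·n.
[1] lift (9,16): star map gives 5.91868; window check -0.5 ≤ 5.91868 < 0.7 is false → out
[2] lift (-2,-13): star map gives 0.50357; window check -0.5 ≤ 0.50357 < 0.7 is true → IN Λ
[3] lift (2,4): star map gives 1.22967; window check -0.5 ≤ 1.22967 < 0.7 is false → out

2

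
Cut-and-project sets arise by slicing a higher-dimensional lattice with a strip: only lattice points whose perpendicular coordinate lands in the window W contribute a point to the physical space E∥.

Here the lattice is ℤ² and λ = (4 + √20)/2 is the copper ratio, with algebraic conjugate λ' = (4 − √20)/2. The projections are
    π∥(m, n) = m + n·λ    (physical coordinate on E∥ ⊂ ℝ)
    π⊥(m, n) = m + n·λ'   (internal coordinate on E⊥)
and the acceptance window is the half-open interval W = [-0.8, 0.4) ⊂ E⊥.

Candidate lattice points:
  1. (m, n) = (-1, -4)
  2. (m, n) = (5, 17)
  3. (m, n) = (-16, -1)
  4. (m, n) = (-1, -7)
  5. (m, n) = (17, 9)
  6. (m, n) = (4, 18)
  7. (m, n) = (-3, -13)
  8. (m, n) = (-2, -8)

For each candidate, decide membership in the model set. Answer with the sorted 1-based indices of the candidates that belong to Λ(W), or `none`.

1, 6, 7, 8

Numerically λ ≈ 4.23607 and λ' = −1/λ ≈ -0.23607.
[1] lift (-1,-4): star map gives -0.05573; window check -0.8 ≤ -0.05573 < 0.4 is true → IN Λ
[2] lift (5,17): star map gives 0.98684; window check -0.8 ≤ 0.98684 < 0.4 is false → out
[3] lift (-16,-1): star map gives -15.76393; window check -0.8 ≤ -15.76393 < 0.4 is false → out
[4] lift (-1,-7): star map gives 0.65248; window check -0.8 ≤ 0.65248 < 0.4 is false → out
[5] lift (17,9): star map gives 14.87539; window check -0.8 ≤ 14.87539 < 0.4 is false → out
[6] lift (4,18): star map gives -0.24922; window check -0.8 ≤ -0.24922 < 0.4 is true → IN Λ
[7] lift (-3,-13): star map gives 0.06888; window check -0.8 ≤ 0.06888 < 0.4 is true → IN Λ
[8] lift (-2,-8): star map gives -0.11146; window check -0.8 ≤ -0.11146 < 0.4 is true → IN Λ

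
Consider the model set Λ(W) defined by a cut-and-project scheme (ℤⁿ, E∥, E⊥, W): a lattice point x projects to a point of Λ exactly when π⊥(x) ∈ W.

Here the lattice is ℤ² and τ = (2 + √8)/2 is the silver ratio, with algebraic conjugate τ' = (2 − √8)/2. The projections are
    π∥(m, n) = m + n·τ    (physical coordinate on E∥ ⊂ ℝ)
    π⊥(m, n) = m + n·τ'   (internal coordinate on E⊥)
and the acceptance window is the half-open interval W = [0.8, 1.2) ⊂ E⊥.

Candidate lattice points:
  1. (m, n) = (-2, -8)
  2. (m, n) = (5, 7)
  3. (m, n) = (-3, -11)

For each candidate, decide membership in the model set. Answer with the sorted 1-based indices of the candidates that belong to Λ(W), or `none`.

τ' = (2−√8)/2 ≈ -0.4142.
candidate 1: (m,n)=(-2,-8) → π∥ = -2-8·τ ≈ -21.3137, π⊥ = -2-8·τ' ≈ 1.3137 ∉ [0.8, 1.2) ⇒ out
candidate 2: (m,n)=(5,7) → π∥ = 5+7·τ ≈ 21.8995, π⊥ = 5+7·τ' ≈ 2.1005 ∉ [0.8, 1.2) ⇒ out
candidate 3: (m,n)=(-3,-11) → π∥ = -3-11·τ ≈ -29.5563, π⊥ = -3-11·τ' ≈ 1.5563 ∉ [0.8, 1.2) ⇒ out

none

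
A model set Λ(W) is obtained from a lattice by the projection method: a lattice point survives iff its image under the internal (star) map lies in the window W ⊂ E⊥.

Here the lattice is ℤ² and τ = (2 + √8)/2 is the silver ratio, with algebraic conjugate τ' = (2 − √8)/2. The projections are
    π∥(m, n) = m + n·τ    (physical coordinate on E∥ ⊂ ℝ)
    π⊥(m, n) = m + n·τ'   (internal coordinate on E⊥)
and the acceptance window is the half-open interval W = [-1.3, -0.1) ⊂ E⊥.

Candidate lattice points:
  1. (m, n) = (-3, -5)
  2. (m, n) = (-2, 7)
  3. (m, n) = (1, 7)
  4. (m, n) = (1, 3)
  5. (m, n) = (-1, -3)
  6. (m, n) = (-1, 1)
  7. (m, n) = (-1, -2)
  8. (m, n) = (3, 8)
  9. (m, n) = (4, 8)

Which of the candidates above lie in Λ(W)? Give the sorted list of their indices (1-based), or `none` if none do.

Compute τ' = (2−√8)/2 = -0.4142, so π⊥(m,n) = m -0.4142·n.
#1 (-3,-5): internal coord -3 + (-5)·τ' = -0.9289; -0.9289 ∈ [-1.3, -0.1) → IN Λ
#2 (-2,7): internal coord -2 + (7)·τ' = -4.8995; -4.8995 ∉ [-1.3, -0.1) → out
#3 (1,7): internal coord 1 + (7)·τ' = -1.8995; -1.8995 ∉ [-1.3, -0.1) → out
#4 (1,3): internal coord 1 + (3)·τ' = -0.2426; -0.2426 ∈ [-1.3, -0.1) → IN Λ
#5 (-1,-3): internal coord -1 + (-3)·τ' = +0.2426; +0.2426 ∉ [-1.3, -0.1) → out
#6 (-1,1): internal coord -1 + (1)·τ' = -1.4142; -1.4142 ∉ [-1.3, -0.1) → out
#7 (-1,-2): internal coord -1 + (-2)·τ' = -0.1716; -0.1716 ∈ [-1.3, -0.1) → IN Λ
#8 (3,8): internal coord 3 + (8)·τ' = -0.3137; -0.3137 ∈ [-1.3, -0.1) → IN Λ
#9 (4,8): internal coord 4 + (8)·τ' = +0.6863; +0.6863 ∉ [-1.3, -0.1) → out

1, 4, 7, 8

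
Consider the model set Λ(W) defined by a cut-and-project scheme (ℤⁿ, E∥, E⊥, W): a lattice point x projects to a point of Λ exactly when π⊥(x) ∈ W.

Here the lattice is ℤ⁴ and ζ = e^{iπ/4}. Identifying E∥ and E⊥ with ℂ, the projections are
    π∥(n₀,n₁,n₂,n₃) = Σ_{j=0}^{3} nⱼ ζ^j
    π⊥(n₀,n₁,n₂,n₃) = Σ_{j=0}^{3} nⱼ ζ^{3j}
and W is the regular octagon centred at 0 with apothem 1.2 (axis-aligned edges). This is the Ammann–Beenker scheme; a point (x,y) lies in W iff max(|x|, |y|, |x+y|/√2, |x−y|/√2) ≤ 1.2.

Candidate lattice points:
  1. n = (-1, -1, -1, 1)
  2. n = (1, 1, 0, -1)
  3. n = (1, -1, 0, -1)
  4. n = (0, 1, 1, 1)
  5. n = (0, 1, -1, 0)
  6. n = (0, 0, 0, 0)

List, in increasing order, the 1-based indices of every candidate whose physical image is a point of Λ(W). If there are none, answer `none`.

Internal map: ζ^{3j} for j=0..3 gives (1,0), (−√2/2,√2/2), (0,−1), (√2/2,√2/2).
candidate 1: n = (-1, -1, -1, 1) → π⊥ ≈ (+0.41421, +1.00000); max(|x|,|y|,|x±y|/√2) = 1.00000 ≤ 1.2 ⇒ ∈ W
candidate 2: n = (1, 1, 0, -1) → π⊥ ≈ (-0.41421, +0.00000); max(|x|,|y|,|x±y|/√2) = 0.41421 ≤ 1.2 ⇒ ∈ W
candidate 3: n = (1, -1, 0, -1) → π⊥ ≈ (+1.00000, -1.41421); max(|x|,|y|,|x±y|/√2) = 1.70711 > 1.2 ⇒ ∉ W
candidate 4: n = (0, 1, 1, 1) → π⊥ ≈ (+0.00000, +0.41421); max(|x|,|y|,|x±y|/√2) = 0.41421 ≤ 1.2 ⇒ ∈ W
candidate 5: n = (0, 1, -1, 0) → π⊥ ≈ (-0.70711, +1.70711); max(|x|,|y|,|x±y|/√2) = 1.70711 > 1.2 ⇒ ∉ W
candidate 6: n = (0, 0, 0, 0) → π⊥ ≈ (+0.00000, +0.00000); max(|x|,|y|,|x±y|/√2) = 0.00000 ≤ 1.2 ⇒ ∈ W

1, 2, 4, 6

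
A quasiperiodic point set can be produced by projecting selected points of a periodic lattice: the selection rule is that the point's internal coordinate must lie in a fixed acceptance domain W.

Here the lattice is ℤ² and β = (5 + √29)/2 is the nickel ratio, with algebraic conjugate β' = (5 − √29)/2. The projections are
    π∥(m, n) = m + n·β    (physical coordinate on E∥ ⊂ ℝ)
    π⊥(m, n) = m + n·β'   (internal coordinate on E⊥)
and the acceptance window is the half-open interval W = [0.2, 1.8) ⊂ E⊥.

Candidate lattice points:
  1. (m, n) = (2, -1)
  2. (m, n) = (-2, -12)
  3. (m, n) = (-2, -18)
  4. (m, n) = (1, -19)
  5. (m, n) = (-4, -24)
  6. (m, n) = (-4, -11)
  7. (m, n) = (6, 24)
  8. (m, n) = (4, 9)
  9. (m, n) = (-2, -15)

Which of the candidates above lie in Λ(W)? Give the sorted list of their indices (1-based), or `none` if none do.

2, 3, 5, 7, 9

Compute β' = (5−√29)/2 = -0.19258, so π⊥(m,n) = m -0.19258·n.
#1 (2,-1): internal coord 2 + (-1)·β' = +2.19258; +2.19258 ∉ [0.2, 1.8) → out
#2 (-2,-12): internal coord -2 + (-12)·β' = +0.31099; +0.31099 ∈ [0.2, 1.8) → IN Λ
#3 (-2,-18): internal coord -2 + (-18)·β' = +1.46648; +1.46648 ∈ [0.2, 1.8) → IN Λ
#4 (1,-19): internal coord 1 + (-19)·β' = +4.65907; +4.65907 ∉ [0.2, 1.8) → out
#5 (-4,-24): internal coord -4 + (-24)·β' = +0.62198; +0.62198 ∈ [0.2, 1.8) → IN Λ
#6 (-4,-11): internal coord -4 + (-11)·β' = -1.88159; -1.88159 ∉ [0.2, 1.8) → out
#7 (6,24): internal coord 6 + (24)·β' = +1.37802; +1.37802 ∈ [0.2, 1.8) → IN Λ
#8 (4,9): internal coord 4 + (9)·β' = +2.26676; +2.26676 ∉ [0.2, 1.8) → out
#9 (-2,-15): internal coord -2 + (-15)·β' = +0.88874; +0.88874 ∈ [0.2, 1.8) → IN Λ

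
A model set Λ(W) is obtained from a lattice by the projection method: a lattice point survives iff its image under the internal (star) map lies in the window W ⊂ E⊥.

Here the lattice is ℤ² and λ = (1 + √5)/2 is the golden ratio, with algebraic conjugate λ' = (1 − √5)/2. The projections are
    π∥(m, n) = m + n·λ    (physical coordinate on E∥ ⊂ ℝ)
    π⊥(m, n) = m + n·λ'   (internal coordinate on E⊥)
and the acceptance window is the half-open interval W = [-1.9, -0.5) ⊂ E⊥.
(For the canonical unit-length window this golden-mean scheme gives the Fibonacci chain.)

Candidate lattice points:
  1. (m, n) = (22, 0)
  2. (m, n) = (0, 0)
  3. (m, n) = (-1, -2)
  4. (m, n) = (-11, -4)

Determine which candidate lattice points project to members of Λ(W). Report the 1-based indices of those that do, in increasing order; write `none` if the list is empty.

none

Compute λ' = (1−√5)/2 = -0.618034, so π⊥(m,n) = m -0.618034·n.
candidate 1: (m,n)=(22,0) → π∥ = 22+0·λ ≈ 22.000000, π⊥ = 22+0·λ' ≈ 22.000000 ∉ [-1.9, -0.5) ⇒ out
candidate 2: (m,n)=(0,0) → π∥ = 0+0·λ ≈ 0.000000, π⊥ = 0+0·λ' ≈ 0.000000 ∉ [-1.9, -0.5) ⇒ out
candidate 3: (m,n)=(-1,-2) → π∥ = -1-2·λ ≈ -4.236068, π⊥ = -1-2·λ' ≈ 0.236068 ∉ [-1.9, -0.5) ⇒ out
candidate 4: (m,n)=(-11,-4) → π∥ = -11-4·λ ≈ -17.472136, π⊥ = -11-4·λ' ≈ -8.527864 ∉ [-1.9, -0.5) ⇒ out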